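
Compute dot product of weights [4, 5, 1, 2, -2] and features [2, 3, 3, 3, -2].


Element-wise products:
4 * 2 = 8
5 * 3 = 15
1 * 3 = 3
2 * 3 = 6
-2 * -2 = 4
Sum = 8 + 15 + 3 + 6 + 4
= 36

36


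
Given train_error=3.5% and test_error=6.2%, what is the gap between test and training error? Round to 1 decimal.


Generalization gap = test_error - train_error
= 6.2 - 3.5
= 2.7%
A moderate gap.

2.7


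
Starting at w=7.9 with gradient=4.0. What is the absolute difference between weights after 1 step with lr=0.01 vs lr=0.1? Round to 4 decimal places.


With lr=0.01: w_new = 7.9 - 0.01 * 4.0 = 7.86
With lr=0.1: w_new = 7.9 - 0.1 * 4.0 = 7.5
Absolute difference = |7.86 - 7.5|
= 0.3600

0.3600


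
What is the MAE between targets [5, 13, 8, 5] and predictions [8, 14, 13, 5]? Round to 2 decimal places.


Absolute errors: [3, 1, 5, 0]
Sum of absolute errors = 9
MAE = 9 / 4 = 2.25

2.25


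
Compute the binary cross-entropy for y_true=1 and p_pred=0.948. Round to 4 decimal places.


For y=1: Loss = -log(p)
= -log(0.948)
= -(-0.0534)
= 0.0534

0.0534


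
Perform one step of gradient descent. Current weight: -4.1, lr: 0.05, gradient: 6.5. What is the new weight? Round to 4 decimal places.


w_new = w_old - lr * gradient
= -4.1 - 0.05 * 6.5
= -4.1 - (0.325)
= -4.4250

-4.4250


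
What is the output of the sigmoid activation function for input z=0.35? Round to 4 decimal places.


sigmoid(z) = 1 / (1 + exp(-z))
exp(-(0.35)) = exp(-0.35) = 0.7047
1 + 0.7047 = 1.7047
1 / 1.7047 = 0.5866

0.5866


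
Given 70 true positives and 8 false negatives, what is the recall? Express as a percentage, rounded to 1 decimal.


Recall = TP / (TP + FN) * 100
= 70 / (70 + 8)
= 70 / 78
= 0.8974
= 89.7%

89.7


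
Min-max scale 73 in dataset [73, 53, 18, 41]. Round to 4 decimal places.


Min = 18, Max = 73
Range = 73 - 18 = 55
Scaled = (x - min) / (max - min)
= (73 - 18) / 55
= 55 / 55
= 1.0000

1.0000


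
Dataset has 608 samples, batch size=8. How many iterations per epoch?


Iterations per epoch = dataset_size / batch_size
= 608 / 8
= 76

76


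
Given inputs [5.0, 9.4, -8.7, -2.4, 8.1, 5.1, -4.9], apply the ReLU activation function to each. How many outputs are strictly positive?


ReLU(x) = max(0, x) for each element:
ReLU(5.0) = 5.0
ReLU(9.4) = 9.4
ReLU(-8.7) = 0
ReLU(-2.4) = 0
ReLU(8.1) = 8.1
ReLU(5.1) = 5.1
ReLU(-4.9) = 0
Active neurons (>0): 4

4


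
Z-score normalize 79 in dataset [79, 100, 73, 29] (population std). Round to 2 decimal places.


Mean = (79 + 100 + 73 + 29) / 4 = 70.25
Variance = sum((x_i - mean)^2) / n = 667.6875
Std = sqrt(667.6875) = 25.8396
Z = (x - mean) / std
= (79 - 70.25) / 25.8396
= 8.75 / 25.8396
= 0.34

0.34


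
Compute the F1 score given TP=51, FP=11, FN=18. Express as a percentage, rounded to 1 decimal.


Precision = TP / (TP + FP) = 51 / 62 = 0.8226
Recall = TP / (TP + FN) = 51 / 69 = 0.7391
F1 = 2 * P * R / (P + R)
= 2 * 0.8226 * 0.7391 / (0.8226 + 0.7391)
= 1.216 / 1.5617
= 0.7786
As percentage: 77.9%

77.9


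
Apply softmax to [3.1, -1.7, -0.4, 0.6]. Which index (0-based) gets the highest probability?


Softmax is a monotonic transformation, so it preserves the argmax.
We need to find the index of the maximum logit.
Index 0: 3.1
Index 1: -1.7
Index 2: -0.4
Index 3: 0.6
Maximum logit = 3.1 at index 0

0


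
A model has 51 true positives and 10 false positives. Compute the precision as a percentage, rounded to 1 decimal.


Precision = TP / (TP + FP) * 100
= 51 / (51 + 10)
= 51 / 61
= 0.8361
= 83.6%

83.6


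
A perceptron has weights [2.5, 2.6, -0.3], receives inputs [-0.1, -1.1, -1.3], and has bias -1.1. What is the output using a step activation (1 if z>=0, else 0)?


z = w . x + b
= 2.5*-0.1 + 2.6*-1.1 + -0.3*-1.3 + -1.1
= -0.25 + -2.86 + 0.39 + -1.1
= -2.72 + -1.1
= -3.82
Since z = -3.82 < 0, output = 0

0


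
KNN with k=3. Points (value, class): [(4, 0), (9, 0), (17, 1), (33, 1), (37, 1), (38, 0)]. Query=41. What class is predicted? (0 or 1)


Distances from query 41:
Point 38 (class 0): distance = 3
Point 37 (class 1): distance = 4
Point 33 (class 1): distance = 8
K=3 nearest neighbors: classes = [0, 1, 1]
Votes for class 1: 2 / 3
Majority vote => class 1

1


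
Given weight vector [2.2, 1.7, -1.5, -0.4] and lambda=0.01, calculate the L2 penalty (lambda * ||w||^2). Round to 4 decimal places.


Squaring each weight:
2.2^2 = 4.84
1.7^2 = 2.89
(-1.5)^2 = 2.25
(-0.4)^2 = 0.16
Sum of squares = 10.14
Penalty = 0.01 * 10.14 = 0.1014

0.1014


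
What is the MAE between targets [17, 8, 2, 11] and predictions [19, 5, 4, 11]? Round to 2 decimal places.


Absolute errors: [2, 3, 2, 0]
Sum of absolute errors = 7
MAE = 7 / 4 = 1.75

1.75


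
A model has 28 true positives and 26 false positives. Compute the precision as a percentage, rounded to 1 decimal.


Precision = TP / (TP + FP) * 100
= 28 / (28 + 26)
= 28 / 54
= 0.5185
= 51.9%

51.9


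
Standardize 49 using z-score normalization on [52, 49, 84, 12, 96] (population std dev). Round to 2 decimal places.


Mean = (52 + 49 + 84 + 12 + 96) / 5 = 58.6
Variance = sum((x_i - mean)^2) / n = 870.24
Std = sqrt(870.24) = 29.4998
Z = (x - mean) / std
= (49 - 58.6) / 29.4998
= -9.6 / 29.4998
= -0.33

-0.33


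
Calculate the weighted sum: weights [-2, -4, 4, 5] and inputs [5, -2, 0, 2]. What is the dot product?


Element-wise products:
-2 * 5 = -10
-4 * -2 = 8
4 * 0 = 0
5 * 2 = 10
Sum = -10 + 8 + 0 + 10
= 8

8


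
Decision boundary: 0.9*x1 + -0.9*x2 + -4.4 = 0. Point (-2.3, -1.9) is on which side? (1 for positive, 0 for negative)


Compute 0.9 * -2.3 + -0.9 * -1.9 + -4.4
= -2.07 + 1.71 + -4.4
= -4.76
Since -4.76 < 0, the point is on the negative side.

0


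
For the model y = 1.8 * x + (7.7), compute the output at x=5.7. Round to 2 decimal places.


y = 1.8 * 5.7 + (7.7)
= 10.26 + (7.7)
= 17.96

17.96


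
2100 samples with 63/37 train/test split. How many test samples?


Train samples = 2100 * 63% = 1323
Test samples = 2100 - 1323
= 777

777


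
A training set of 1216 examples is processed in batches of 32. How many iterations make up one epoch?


Iterations per epoch = dataset_size / batch_size
= 1216 / 32
= 38

38


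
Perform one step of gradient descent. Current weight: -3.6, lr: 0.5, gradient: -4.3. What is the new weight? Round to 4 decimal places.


w_new = w_old - lr * gradient
= -3.6 - 0.5 * -4.3
= -3.6 - (-2.15)
= -1.4500

-1.4500


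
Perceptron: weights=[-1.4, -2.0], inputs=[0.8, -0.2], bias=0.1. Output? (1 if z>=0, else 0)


z = w . x + b
= -1.4*0.8 + -2.0*-0.2 + 0.1
= -1.12 + 0.4 + 0.1
= -0.72 + 0.1
= -0.62
Since z = -0.62 < 0, output = 0

0


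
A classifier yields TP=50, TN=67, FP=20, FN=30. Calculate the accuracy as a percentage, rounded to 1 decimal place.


Accuracy = (TP + TN) / (TP + TN + FP + FN) * 100
= (50 + 67) / (50 + 67 + 20 + 30)
= 117 / 167
= 0.7006
= 70.1%

70.1


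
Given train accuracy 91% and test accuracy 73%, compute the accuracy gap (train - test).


Gap = train_accuracy - test_accuracy
= 91 - 73
= 18%
This gap suggests the model is overfitting.

18


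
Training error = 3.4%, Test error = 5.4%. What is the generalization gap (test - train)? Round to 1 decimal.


Generalization gap = test_error - train_error
= 5.4 - 3.4
= 2.0%
A moderate gap.

2.0


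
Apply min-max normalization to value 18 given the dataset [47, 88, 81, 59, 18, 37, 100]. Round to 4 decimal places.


Min = 18, Max = 100
Range = 100 - 18 = 82
Scaled = (x - min) / (max - min)
= (18 - 18) / 82
= 0 / 82
= 0.0000

0.0000


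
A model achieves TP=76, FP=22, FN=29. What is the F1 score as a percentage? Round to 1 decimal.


Precision = TP / (TP + FP) = 76 / 98 = 0.7755
Recall = TP / (TP + FN) = 76 / 105 = 0.7238
F1 = 2 * P * R / (P + R)
= 2 * 0.7755 * 0.7238 / (0.7755 + 0.7238)
= 1.1226 / 1.4993
= 0.7488
As percentage: 74.9%

74.9


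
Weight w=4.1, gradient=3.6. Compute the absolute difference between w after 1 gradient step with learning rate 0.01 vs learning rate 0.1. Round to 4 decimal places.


With lr=0.01: w_new = 4.1 - 0.01 * 3.6 = 4.064
With lr=0.1: w_new = 4.1 - 0.1 * 3.6 = 3.74
Absolute difference = |4.064 - 3.74|
= 0.3240

0.3240


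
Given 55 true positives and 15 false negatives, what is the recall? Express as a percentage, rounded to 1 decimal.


Recall = TP / (TP + FN) * 100
= 55 / (55 + 15)
= 55 / 70
= 0.7857
= 78.6%

78.6


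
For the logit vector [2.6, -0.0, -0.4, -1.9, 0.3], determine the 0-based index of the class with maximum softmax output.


Softmax is a monotonic transformation, so it preserves the argmax.
We need to find the index of the maximum logit.
Index 0: 2.6
Index 1: -0.0
Index 2: -0.4
Index 3: -1.9
Index 4: 0.3
Maximum logit = 2.6 at index 0

0


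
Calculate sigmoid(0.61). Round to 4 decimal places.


sigmoid(z) = 1 / (1 + exp(-z))
exp(-(0.61)) = exp(-0.61) = 0.5434
1 + 0.5434 = 1.5434
1 / 1.5434 = 0.6479

0.6479


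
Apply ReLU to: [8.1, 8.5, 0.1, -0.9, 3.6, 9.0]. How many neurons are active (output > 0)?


ReLU(x) = max(0, x) for each element:
ReLU(8.1) = 8.1
ReLU(8.5) = 8.5
ReLU(0.1) = 0.1
ReLU(-0.9) = 0
ReLU(3.6) = 3.6
ReLU(9.0) = 9.0
Active neurons (>0): 5

5


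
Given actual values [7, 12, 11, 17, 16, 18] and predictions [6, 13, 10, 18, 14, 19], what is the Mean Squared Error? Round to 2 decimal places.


Differences: [1, -1, 1, -1, 2, -1]
Squared errors: [1, 1, 1, 1, 4, 1]
Sum of squared errors = 9
MSE = 9 / 6 = 1.50

1.50


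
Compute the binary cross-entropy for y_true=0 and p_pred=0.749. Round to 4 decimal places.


For y=0: Loss = -log(1-p)
= -log(1 - 0.749)
= -log(0.251)
= -(-1.3823)
= 1.3823

1.3823


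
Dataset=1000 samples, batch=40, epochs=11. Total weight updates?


Iterations per epoch = 1000 / 40 = 25
Total updates = iterations_per_epoch * epochs
= 25 * 11
= 275

275


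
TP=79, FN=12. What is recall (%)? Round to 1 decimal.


Recall = TP / (TP + FN) * 100
= 79 / (79 + 12)
= 79 / 91
= 0.8681
= 86.8%

86.8


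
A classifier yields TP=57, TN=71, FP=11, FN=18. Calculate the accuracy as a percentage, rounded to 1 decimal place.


Accuracy = (TP + TN) / (TP + TN + FP + FN) * 100
= (57 + 71) / (57 + 71 + 11 + 18)
= 128 / 157
= 0.8153
= 81.5%

81.5


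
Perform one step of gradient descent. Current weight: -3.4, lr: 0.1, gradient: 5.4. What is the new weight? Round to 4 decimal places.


w_new = w_old - lr * gradient
= -3.4 - 0.1 * 5.4
= -3.4 - (0.54)
= -3.9400

-3.9400


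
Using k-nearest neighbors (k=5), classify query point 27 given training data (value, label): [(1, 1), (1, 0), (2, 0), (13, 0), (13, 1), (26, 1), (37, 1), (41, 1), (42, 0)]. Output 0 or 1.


Distances from query 27:
Point 26 (class 1): distance = 1
Point 37 (class 1): distance = 10
Point 13 (class 0): distance = 14
Point 13 (class 1): distance = 14
Point 41 (class 1): distance = 14
K=5 nearest neighbors: classes = [1, 1, 0, 1, 1]
Votes for class 1: 4 / 5
Majority vote => class 1

1


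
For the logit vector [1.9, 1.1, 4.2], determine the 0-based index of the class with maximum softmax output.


Softmax is a monotonic transformation, so it preserves the argmax.
We need to find the index of the maximum logit.
Index 0: 1.9
Index 1: 1.1
Index 2: 4.2
Maximum logit = 4.2 at index 2

2


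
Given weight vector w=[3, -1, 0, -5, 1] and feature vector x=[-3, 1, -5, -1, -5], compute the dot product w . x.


Element-wise products:
3 * -3 = -9
-1 * 1 = -1
0 * -5 = 0
-5 * -1 = 5
1 * -5 = -5
Sum = -9 + -1 + 0 + 5 + -5
= -10

-10


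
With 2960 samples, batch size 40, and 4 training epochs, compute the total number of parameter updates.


Iterations per epoch = 2960 / 40 = 74
Total updates = iterations_per_epoch * epochs
= 74 * 4
= 296

296


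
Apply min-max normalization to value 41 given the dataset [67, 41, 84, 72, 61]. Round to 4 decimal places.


Min = 41, Max = 84
Range = 84 - 41 = 43
Scaled = (x - min) / (max - min)
= (41 - 41) / 43
= 0 / 43
= 0.0000

0.0000


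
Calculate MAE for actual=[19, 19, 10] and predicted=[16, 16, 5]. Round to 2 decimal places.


Absolute errors: [3, 3, 5]
Sum of absolute errors = 11
MAE = 11 / 3 = 3.67

3.67


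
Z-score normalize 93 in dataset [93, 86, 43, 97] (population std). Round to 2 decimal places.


Mean = (93 + 86 + 43 + 97) / 4 = 79.75
Variance = sum((x_i - mean)^2) / n = 465.6875
Std = sqrt(465.6875) = 21.5798
Z = (x - mean) / std
= (93 - 79.75) / 21.5798
= 13.25 / 21.5798
= 0.61

0.61


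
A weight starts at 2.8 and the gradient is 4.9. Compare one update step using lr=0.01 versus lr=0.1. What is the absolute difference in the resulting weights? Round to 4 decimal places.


With lr=0.01: w_new = 2.8 - 0.01 * 4.9 = 2.751
With lr=0.1: w_new = 2.8 - 0.1 * 4.9 = 2.31
Absolute difference = |2.751 - 2.31|
= 0.4410

0.4410


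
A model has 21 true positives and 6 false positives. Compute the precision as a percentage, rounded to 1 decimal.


Precision = TP / (TP + FP) * 100
= 21 / (21 + 6)
= 21 / 27
= 0.7778
= 77.8%

77.8


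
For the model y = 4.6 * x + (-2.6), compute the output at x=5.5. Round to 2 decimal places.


y = 4.6 * 5.5 + (-2.6)
= 25.3 + (-2.6)
= 22.70

22.70


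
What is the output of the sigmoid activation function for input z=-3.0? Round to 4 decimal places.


sigmoid(z) = 1 / (1 + exp(-z))
exp(-(-3.0)) = exp(3.0) = 20.0855
1 + 20.0855 = 21.0855
1 / 21.0855 = 0.0474

0.0474


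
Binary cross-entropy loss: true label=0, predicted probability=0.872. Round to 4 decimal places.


For y=0: Loss = -log(1-p)
= -log(1 - 0.872)
= -log(0.128)
= -(-2.0557)
= 2.0557

2.0557


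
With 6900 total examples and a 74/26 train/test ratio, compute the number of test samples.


Train samples = 6900 * 74% = 5106
Test samples = 6900 - 5106
= 1794

1794


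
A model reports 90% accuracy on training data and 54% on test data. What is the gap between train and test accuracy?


Gap = train_accuracy - test_accuracy
= 90 - 54
= 36%
This large gap strongly indicates overfitting.

36


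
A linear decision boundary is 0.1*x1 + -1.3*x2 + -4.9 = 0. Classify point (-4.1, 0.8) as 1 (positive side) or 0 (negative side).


Compute 0.1 * -4.1 + -1.3 * 0.8 + -4.9
= -0.41 + -1.04 + -4.9
= -6.35
Since -6.35 < 0, the point is on the negative side.

0


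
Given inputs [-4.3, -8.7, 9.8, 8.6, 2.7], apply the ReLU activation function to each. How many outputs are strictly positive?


ReLU(x) = max(0, x) for each element:
ReLU(-4.3) = 0
ReLU(-8.7) = 0
ReLU(9.8) = 9.8
ReLU(8.6) = 8.6
ReLU(2.7) = 2.7
Active neurons (>0): 3

3


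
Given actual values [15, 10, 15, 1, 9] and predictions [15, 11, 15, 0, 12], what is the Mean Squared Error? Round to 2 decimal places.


Differences: [0, -1, 0, 1, -3]
Squared errors: [0, 1, 0, 1, 9]
Sum of squared errors = 11
MSE = 11 / 5 = 2.20

2.20


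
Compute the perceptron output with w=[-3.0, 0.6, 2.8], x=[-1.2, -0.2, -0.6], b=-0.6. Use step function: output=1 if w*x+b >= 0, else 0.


z = w . x + b
= -3.0*-1.2 + 0.6*-0.2 + 2.8*-0.6 + -0.6
= 3.6 + -0.12 + -1.68 + -0.6
= 1.8 + -0.6
= 1.2
Since z = 1.2 >= 0, output = 1

1


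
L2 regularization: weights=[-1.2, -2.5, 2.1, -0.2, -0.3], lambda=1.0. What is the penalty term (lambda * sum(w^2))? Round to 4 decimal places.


Squaring each weight:
(-1.2)^2 = 1.44
(-2.5)^2 = 6.25
2.1^2 = 4.41
(-0.2)^2 = 0.04
(-0.3)^2 = 0.09
Sum of squares = 12.23
Penalty = 1.0 * 12.23 = 12.2300

12.2300


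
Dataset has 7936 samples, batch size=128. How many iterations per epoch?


Iterations per epoch = dataset_size / batch_size
= 7936 / 128
= 62

62


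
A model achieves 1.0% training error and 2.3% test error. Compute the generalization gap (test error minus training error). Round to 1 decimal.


Generalization gap = test_error - train_error
= 2.3 - 1.0
= 1.3%
A small gap suggests good generalization.

1.3


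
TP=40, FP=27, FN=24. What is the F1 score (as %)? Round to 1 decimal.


Precision = TP / (TP + FP) = 40 / 67 = 0.597
Recall = TP / (TP + FN) = 40 / 64 = 0.625
F1 = 2 * P * R / (P + R)
= 2 * 0.597 * 0.625 / (0.597 + 0.625)
= 0.7463 / 1.222
= 0.6107
As percentage: 61.1%

61.1


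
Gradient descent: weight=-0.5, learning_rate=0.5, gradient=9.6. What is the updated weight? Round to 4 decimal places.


w_new = w_old - lr * gradient
= -0.5 - 0.5 * 9.6
= -0.5 - (4.8)
= -5.3000

-5.3000


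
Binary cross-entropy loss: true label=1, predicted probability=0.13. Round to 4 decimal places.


For y=1: Loss = -log(p)
= -log(0.13)
= -(-2.0402)
= 2.0402

2.0402


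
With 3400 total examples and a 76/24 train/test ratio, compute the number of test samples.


Train samples = 3400 * 76% = 2584
Test samples = 3400 - 2584
= 816

816


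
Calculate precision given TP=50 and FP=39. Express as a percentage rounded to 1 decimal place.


Precision = TP / (TP + FP) * 100
= 50 / (50 + 39)
= 50 / 89
= 0.5618
= 56.2%

56.2


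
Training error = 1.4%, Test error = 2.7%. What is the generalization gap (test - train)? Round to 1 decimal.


Generalization gap = test_error - train_error
= 2.7 - 1.4
= 1.3%
A small gap suggests good generalization.

1.3


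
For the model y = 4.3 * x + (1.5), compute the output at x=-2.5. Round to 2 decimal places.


y = 4.3 * -2.5 + (1.5)
= -10.75 + (1.5)
= -9.25

-9.25


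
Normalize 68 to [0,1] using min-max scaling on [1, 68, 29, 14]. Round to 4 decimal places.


Min = 1, Max = 68
Range = 68 - 1 = 67
Scaled = (x - min) / (max - min)
= (68 - 1) / 67
= 67 / 67
= 1.0000

1.0000


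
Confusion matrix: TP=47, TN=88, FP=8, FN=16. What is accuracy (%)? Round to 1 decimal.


Accuracy = (TP + TN) / (TP + TN + FP + FN) * 100
= (47 + 88) / (47 + 88 + 8 + 16)
= 135 / 159
= 0.8491
= 84.9%

84.9


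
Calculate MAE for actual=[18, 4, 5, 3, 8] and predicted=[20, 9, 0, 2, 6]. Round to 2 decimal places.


Absolute errors: [2, 5, 5, 1, 2]
Sum of absolute errors = 15
MAE = 15 / 5 = 3.00

3.00


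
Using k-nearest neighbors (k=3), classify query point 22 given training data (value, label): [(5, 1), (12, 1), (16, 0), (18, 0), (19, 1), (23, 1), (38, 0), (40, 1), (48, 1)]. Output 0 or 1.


Distances from query 22:
Point 23 (class 1): distance = 1
Point 19 (class 1): distance = 3
Point 18 (class 0): distance = 4
K=3 nearest neighbors: classes = [1, 1, 0]
Votes for class 1: 2 / 3
Majority vote => class 1

1


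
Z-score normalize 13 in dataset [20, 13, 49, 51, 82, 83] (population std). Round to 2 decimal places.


Mean = (20 + 13 + 49 + 51 + 82 + 83) / 6 = 49.6667
Variance = sum((x_i - mean)^2) / n = 730.5556
Std = sqrt(730.5556) = 27.0288
Z = (x - mean) / std
= (13 - 49.6667) / 27.0288
= -36.6667 / 27.0288
= -1.36

-1.36


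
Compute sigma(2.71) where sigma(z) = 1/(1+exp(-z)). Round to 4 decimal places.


sigmoid(z) = 1 / (1 + exp(-z))
exp(-(2.71)) = exp(-2.71) = 0.0665
1 + 0.0665 = 1.0665
1 / 1.0665 = 0.9376

0.9376


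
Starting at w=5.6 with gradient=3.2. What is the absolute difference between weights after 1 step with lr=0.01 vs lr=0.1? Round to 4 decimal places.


With lr=0.01: w_new = 5.6 - 0.01 * 3.2 = 5.568
With lr=0.1: w_new = 5.6 - 0.1 * 3.2 = 5.28
Absolute difference = |5.568 - 5.28|
= 0.2880

0.2880


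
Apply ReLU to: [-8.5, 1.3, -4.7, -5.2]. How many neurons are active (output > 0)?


ReLU(x) = max(0, x) for each element:
ReLU(-8.5) = 0
ReLU(1.3) = 1.3
ReLU(-4.7) = 0
ReLU(-5.2) = 0
Active neurons (>0): 1

1


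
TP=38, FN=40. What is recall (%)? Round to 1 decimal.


Recall = TP / (TP + FN) * 100
= 38 / (38 + 40)
= 38 / 78
= 0.4872
= 48.7%

48.7


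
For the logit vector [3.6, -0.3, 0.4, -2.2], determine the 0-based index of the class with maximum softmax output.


Softmax is a monotonic transformation, so it preserves the argmax.
We need to find the index of the maximum logit.
Index 0: 3.6
Index 1: -0.3
Index 2: 0.4
Index 3: -2.2
Maximum logit = 3.6 at index 0

0


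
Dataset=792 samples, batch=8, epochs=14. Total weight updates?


Iterations per epoch = 792 / 8 = 99
Total updates = iterations_per_epoch * epochs
= 99 * 14
= 1386

1386


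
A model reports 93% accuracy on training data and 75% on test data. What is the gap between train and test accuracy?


Gap = train_accuracy - test_accuracy
= 93 - 75
= 18%
This gap suggests the model is overfitting.

18


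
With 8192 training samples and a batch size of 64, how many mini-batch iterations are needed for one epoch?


Iterations per epoch = dataset_size / batch_size
= 8192 / 64
= 128

128


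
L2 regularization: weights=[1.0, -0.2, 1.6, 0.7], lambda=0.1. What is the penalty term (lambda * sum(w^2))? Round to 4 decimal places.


Squaring each weight:
1.0^2 = 1.0
(-0.2)^2 = 0.04
1.6^2 = 2.56
0.7^2 = 0.49
Sum of squares = 4.09
Penalty = 0.1 * 4.09 = 0.4090

0.4090


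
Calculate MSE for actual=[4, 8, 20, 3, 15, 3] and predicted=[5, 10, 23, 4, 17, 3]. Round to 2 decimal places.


Differences: [-1, -2, -3, -1, -2, 0]
Squared errors: [1, 4, 9, 1, 4, 0]
Sum of squared errors = 19
MSE = 19 / 6 = 3.17

3.17


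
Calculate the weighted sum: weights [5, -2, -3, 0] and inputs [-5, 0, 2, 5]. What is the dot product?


Element-wise products:
5 * -5 = -25
-2 * 0 = 0
-3 * 2 = -6
0 * 5 = 0
Sum = -25 + 0 + -6 + 0
= -31

-31


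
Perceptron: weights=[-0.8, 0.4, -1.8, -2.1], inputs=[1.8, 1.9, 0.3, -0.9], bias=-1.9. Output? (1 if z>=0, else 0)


z = w . x + b
= -0.8*1.8 + 0.4*1.9 + -1.8*0.3 + -2.1*-0.9 + -1.9
= -1.44 + 0.76 + -0.54 + 1.89 + -1.9
= 0.67 + -1.9
= -1.23
Since z = -1.23 < 0, output = 0

0


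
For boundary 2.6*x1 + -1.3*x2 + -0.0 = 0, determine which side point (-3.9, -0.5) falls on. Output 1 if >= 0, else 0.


Compute 2.6 * -3.9 + -1.3 * -0.5 + -0.0
= -10.14 + 0.65 + -0.0
= -9.49
Since -9.49 < 0, the point is on the negative side.

0


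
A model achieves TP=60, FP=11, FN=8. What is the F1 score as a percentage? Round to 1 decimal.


Precision = TP / (TP + FP) = 60 / 71 = 0.8451
Recall = TP / (TP + FN) = 60 / 68 = 0.8824
F1 = 2 * P * R / (P + R)
= 2 * 0.8451 * 0.8824 / (0.8451 + 0.8824)
= 1.4913 / 1.7274
= 0.8633
As percentage: 86.3%

86.3


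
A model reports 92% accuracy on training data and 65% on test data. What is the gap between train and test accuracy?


Gap = train_accuracy - test_accuracy
= 92 - 65
= 27%
This large gap strongly indicates overfitting.

27


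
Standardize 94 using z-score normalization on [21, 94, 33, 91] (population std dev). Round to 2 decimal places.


Mean = (21 + 94 + 33 + 91) / 4 = 59.75
Variance = sum((x_i - mean)^2) / n = 1091.6875
Std = sqrt(1091.6875) = 33.0407
Z = (x - mean) / std
= (94 - 59.75) / 33.0407
= 34.25 / 33.0407
= 1.04

1.04


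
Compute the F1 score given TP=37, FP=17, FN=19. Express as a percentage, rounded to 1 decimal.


Precision = TP / (TP + FP) = 37 / 54 = 0.6852
Recall = TP / (TP + FN) = 37 / 56 = 0.6607
F1 = 2 * P * R / (P + R)
= 2 * 0.6852 * 0.6607 / (0.6852 + 0.6607)
= 0.9054 / 1.3459
= 0.6727
As percentage: 67.3%

67.3


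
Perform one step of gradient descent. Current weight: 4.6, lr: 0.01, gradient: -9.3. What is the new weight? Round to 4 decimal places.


w_new = w_old - lr * gradient
= 4.6 - 0.01 * -9.3
= 4.6 - (-0.093)
= 4.6930

4.6930


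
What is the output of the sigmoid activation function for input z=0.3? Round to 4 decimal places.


sigmoid(z) = 1 / (1 + exp(-z))
exp(-(0.3)) = exp(-0.3) = 0.7408
1 + 0.7408 = 1.7408
1 / 1.7408 = 0.5744

0.5744


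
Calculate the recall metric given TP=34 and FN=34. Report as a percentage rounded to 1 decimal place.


Recall = TP / (TP + FN) * 100
= 34 / (34 + 34)
= 34 / 68
= 0.5
= 50.0%

50.0


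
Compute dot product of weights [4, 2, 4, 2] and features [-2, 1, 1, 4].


Element-wise products:
4 * -2 = -8
2 * 1 = 2
4 * 1 = 4
2 * 4 = 8
Sum = -8 + 2 + 4 + 8
= 6

6


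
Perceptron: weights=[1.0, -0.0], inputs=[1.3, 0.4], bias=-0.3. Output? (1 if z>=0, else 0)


z = w . x + b
= 1.0*1.3 + -0.0*0.4 + -0.3
= 1.3 + -0.0 + -0.3
= 1.3 + -0.3
= 1.0
Since z = 1.0 >= 0, output = 1

1


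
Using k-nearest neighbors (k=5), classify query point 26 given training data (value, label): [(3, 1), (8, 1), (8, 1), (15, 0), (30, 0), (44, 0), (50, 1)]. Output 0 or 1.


Distances from query 26:
Point 30 (class 0): distance = 4
Point 15 (class 0): distance = 11
Point 44 (class 0): distance = 18
Point 8 (class 1): distance = 18
Point 8 (class 1): distance = 18
K=5 nearest neighbors: classes = [0, 0, 0, 1, 1]
Votes for class 1: 2 / 5
Majority vote => class 0

0


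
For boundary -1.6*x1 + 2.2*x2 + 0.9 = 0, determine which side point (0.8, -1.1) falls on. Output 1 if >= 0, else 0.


Compute -1.6 * 0.8 + 2.2 * -1.1 + 0.9
= -1.28 + -2.42 + 0.9
= -2.8
Since -2.8 < 0, the point is on the negative side.

0


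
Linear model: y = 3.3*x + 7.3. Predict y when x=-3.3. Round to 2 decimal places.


y = 3.3 * -3.3 + (7.3)
= -10.89 + (7.3)
= -3.59

-3.59


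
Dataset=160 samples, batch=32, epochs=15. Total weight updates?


Iterations per epoch = 160 / 32 = 5
Total updates = iterations_per_epoch * epochs
= 5 * 15
= 75

75


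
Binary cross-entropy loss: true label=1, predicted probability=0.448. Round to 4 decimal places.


For y=1: Loss = -log(p)
= -log(0.448)
= -(-0.803)
= 0.8030

0.8030


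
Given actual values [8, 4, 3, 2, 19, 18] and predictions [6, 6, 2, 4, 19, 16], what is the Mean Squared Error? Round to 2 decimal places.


Differences: [2, -2, 1, -2, 0, 2]
Squared errors: [4, 4, 1, 4, 0, 4]
Sum of squared errors = 17
MSE = 17 / 6 = 2.83

2.83


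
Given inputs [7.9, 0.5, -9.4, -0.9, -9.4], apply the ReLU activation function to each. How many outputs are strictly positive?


ReLU(x) = max(0, x) for each element:
ReLU(7.9) = 7.9
ReLU(0.5) = 0.5
ReLU(-9.4) = 0
ReLU(-0.9) = 0
ReLU(-9.4) = 0
Active neurons (>0): 2

2


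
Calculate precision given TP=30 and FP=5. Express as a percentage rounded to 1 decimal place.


Precision = TP / (TP + FP) * 100
= 30 / (30 + 5)
= 30 / 35
= 0.8571
= 85.7%

85.7


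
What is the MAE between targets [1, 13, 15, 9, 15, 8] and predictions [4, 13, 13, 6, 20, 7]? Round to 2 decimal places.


Absolute errors: [3, 0, 2, 3, 5, 1]
Sum of absolute errors = 14
MAE = 14 / 6 = 2.33

2.33


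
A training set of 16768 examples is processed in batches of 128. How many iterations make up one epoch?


Iterations per epoch = dataset_size / batch_size
= 16768 / 128
= 131

131


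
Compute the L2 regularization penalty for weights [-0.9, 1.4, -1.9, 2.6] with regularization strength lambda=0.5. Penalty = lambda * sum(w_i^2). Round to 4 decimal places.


Squaring each weight:
(-0.9)^2 = 0.81
1.4^2 = 1.96
(-1.9)^2 = 3.61
2.6^2 = 6.76
Sum of squares = 13.14
Penalty = 0.5 * 13.14 = 6.5700

6.5700


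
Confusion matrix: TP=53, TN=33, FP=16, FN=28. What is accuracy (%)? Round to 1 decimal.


Accuracy = (TP + TN) / (TP + TN + FP + FN) * 100
= (53 + 33) / (53 + 33 + 16 + 28)
= 86 / 130
= 0.6615
= 66.2%

66.2


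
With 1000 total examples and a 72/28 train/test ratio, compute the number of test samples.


Train samples = 1000 * 72% = 720
Test samples = 1000 - 720
= 280

280


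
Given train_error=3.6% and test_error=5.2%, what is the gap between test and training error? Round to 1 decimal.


Generalization gap = test_error - train_error
= 5.2 - 3.6
= 1.6%
A small gap suggests good generalization.

1.6


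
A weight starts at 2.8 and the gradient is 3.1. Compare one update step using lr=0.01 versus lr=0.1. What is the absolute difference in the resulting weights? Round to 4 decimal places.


With lr=0.01: w_new = 2.8 - 0.01 * 3.1 = 2.769
With lr=0.1: w_new = 2.8 - 0.1 * 3.1 = 2.49
Absolute difference = |2.769 - 2.49|
= 0.2790

0.2790


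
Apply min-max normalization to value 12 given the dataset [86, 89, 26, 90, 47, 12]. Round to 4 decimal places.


Min = 12, Max = 90
Range = 90 - 12 = 78
Scaled = (x - min) / (max - min)
= (12 - 12) / 78
= 0 / 78
= 0.0000

0.0000


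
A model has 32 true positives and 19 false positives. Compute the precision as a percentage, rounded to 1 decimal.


Precision = TP / (TP + FP) * 100
= 32 / (32 + 19)
= 32 / 51
= 0.6275
= 62.7%

62.7


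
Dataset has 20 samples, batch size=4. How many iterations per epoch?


Iterations per epoch = dataset_size / batch_size
= 20 / 4
= 5

5


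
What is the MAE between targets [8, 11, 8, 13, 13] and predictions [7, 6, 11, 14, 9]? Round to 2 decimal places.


Absolute errors: [1, 5, 3, 1, 4]
Sum of absolute errors = 14
MAE = 14 / 5 = 2.80

2.80


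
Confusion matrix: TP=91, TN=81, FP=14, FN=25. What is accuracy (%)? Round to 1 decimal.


Accuracy = (TP + TN) / (TP + TN + FP + FN) * 100
= (91 + 81) / (91 + 81 + 14 + 25)
= 172 / 211
= 0.8152
= 81.5%

81.5


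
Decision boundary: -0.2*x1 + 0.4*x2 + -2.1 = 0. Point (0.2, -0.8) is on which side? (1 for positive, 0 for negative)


Compute -0.2 * 0.2 + 0.4 * -0.8 + -2.1
= -0.04 + -0.32 + -2.1
= -2.46
Since -2.46 < 0, the point is on the negative side.

0


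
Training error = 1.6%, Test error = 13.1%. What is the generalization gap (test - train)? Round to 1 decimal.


Generalization gap = test_error - train_error
= 13.1 - 1.6
= 11.5%
A large gap suggests overfitting.

11.5


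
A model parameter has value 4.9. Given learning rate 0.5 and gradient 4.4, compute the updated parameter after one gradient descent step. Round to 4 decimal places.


w_new = w_old - lr * gradient
= 4.9 - 0.5 * 4.4
= 4.9 - (2.2)
= 2.7000

2.7000


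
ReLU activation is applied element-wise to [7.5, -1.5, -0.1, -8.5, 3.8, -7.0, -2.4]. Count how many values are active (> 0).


ReLU(x) = max(0, x) for each element:
ReLU(7.5) = 7.5
ReLU(-1.5) = 0
ReLU(-0.1) = 0
ReLU(-8.5) = 0
ReLU(3.8) = 3.8
ReLU(-7.0) = 0
ReLU(-2.4) = 0
Active neurons (>0): 2

2


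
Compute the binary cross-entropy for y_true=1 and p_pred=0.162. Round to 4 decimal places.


For y=1: Loss = -log(p)
= -log(0.162)
= -(-1.8202)
= 1.8202

1.8202


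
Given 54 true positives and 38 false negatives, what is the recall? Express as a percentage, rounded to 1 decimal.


Recall = TP / (TP + FN) * 100
= 54 / (54 + 38)
= 54 / 92
= 0.587
= 58.7%

58.7


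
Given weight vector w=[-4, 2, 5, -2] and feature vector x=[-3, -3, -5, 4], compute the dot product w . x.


Element-wise products:
-4 * -3 = 12
2 * -3 = -6
5 * -5 = -25
-2 * 4 = -8
Sum = 12 + -6 + -25 + -8
= -27

-27


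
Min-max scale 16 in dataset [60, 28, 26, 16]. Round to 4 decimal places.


Min = 16, Max = 60
Range = 60 - 16 = 44
Scaled = (x - min) / (max - min)
= (16 - 16) / 44
= 0 / 44
= 0.0000

0.0000


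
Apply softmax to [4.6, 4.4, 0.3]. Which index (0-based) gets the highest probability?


Softmax is a monotonic transformation, so it preserves the argmax.
We need to find the index of the maximum logit.
Index 0: 4.6
Index 1: 4.4
Index 2: 0.3
Maximum logit = 4.6 at index 0

0


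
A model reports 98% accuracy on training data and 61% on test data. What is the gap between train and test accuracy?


Gap = train_accuracy - test_accuracy
= 98 - 61
= 37%
This large gap strongly indicates overfitting.

37


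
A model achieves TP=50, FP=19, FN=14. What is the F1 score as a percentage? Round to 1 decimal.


Precision = TP / (TP + FP) = 50 / 69 = 0.7246
Recall = TP / (TP + FN) = 50 / 64 = 0.7812
F1 = 2 * P * R / (P + R)
= 2 * 0.7246 * 0.7812 / (0.7246 + 0.7812)
= 1.1322 / 1.5059
= 0.7519
As percentage: 75.2%

75.2


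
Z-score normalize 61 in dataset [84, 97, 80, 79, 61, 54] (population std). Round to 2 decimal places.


Mean = (84 + 97 + 80 + 79 + 61 + 54) / 6 = 75.8333
Variance = sum((x_i - mean)^2) / n = 206.4722
Std = sqrt(206.4722) = 14.3691
Z = (x - mean) / std
= (61 - 75.8333) / 14.3691
= -14.8333 / 14.3691
= -1.03

-1.03


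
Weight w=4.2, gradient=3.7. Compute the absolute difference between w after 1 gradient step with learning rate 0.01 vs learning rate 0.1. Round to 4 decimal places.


With lr=0.01: w_new = 4.2 - 0.01 * 3.7 = 4.163
With lr=0.1: w_new = 4.2 - 0.1 * 3.7 = 3.83
Absolute difference = |4.163 - 3.83|
= 0.3330

0.3330


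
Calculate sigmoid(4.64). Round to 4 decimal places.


sigmoid(z) = 1 / (1 + exp(-z))
exp(-(4.64)) = exp(-4.64) = 0.0097
1 + 0.0097 = 1.0097
1 / 1.0097 = 0.9904

0.9904


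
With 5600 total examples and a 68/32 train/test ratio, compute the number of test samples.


Train samples = 5600 * 68% = 3808
Test samples = 5600 - 3808
= 1792

1792


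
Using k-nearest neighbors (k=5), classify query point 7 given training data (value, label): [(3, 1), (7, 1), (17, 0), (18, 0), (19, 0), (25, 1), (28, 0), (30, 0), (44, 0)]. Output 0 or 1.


Distances from query 7:
Point 7 (class 1): distance = 0
Point 3 (class 1): distance = 4
Point 17 (class 0): distance = 10
Point 18 (class 0): distance = 11
Point 19 (class 0): distance = 12
K=5 nearest neighbors: classes = [1, 1, 0, 0, 0]
Votes for class 1: 2 / 5
Majority vote => class 0

0


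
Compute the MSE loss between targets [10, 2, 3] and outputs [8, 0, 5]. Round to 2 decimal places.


Differences: [2, 2, -2]
Squared errors: [4, 4, 4]
Sum of squared errors = 12
MSE = 12 / 3 = 4.00

4.00


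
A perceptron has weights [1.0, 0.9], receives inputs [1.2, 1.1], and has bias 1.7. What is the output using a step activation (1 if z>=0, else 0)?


z = w . x + b
= 1.0*1.2 + 0.9*1.1 + 1.7
= 1.2 + 0.99 + 1.7
= 2.19 + 1.7
= 3.89
Since z = 3.89 >= 0, output = 1

1


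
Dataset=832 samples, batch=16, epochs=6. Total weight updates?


Iterations per epoch = 832 / 16 = 52
Total updates = iterations_per_epoch * epochs
= 52 * 6
= 312

312


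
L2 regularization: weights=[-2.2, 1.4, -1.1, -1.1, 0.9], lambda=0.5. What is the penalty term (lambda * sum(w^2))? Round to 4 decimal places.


Squaring each weight:
(-2.2)^2 = 4.84
1.4^2 = 1.96
(-1.1)^2 = 1.21
(-1.1)^2 = 1.21
0.9^2 = 0.81
Sum of squares = 10.03
Penalty = 0.5 * 10.03 = 5.0150

5.0150


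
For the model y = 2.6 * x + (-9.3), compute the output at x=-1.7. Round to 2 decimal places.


y = 2.6 * -1.7 + (-9.3)
= -4.42 + (-9.3)
= -13.72

-13.72


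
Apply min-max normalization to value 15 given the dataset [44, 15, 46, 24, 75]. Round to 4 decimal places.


Min = 15, Max = 75
Range = 75 - 15 = 60
Scaled = (x - min) / (max - min)
= (15 - 15) / 60
= 0 / 60
= 0.0000

0.0000


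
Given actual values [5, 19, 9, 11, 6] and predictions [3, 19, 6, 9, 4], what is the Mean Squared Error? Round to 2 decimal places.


Differences: [2, 0, 3, 2, 2]
Squared errors: [4, 0, 9, 4, 4]
Sum of squared errors = 21
MSE = 21 / 5 = 4.20

4.20


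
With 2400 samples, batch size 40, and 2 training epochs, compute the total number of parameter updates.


Iterations per epoch = 2400 / 40 = 60
Total updates = iterations_per_epoch * epochs
= 60 * 2
= 120

120


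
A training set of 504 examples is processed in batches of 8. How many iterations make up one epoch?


Iterations per epoch = dataset_size / batch_size
= 504 / 8
= 63

63


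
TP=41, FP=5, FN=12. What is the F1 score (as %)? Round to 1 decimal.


Precision = TP / (TP + FP) = 41 / 46 = 0.8913
Recall = TP / (TP + FN) = 41 / 53 = 0.7736
F1 = 2 * P * R / (P + R)
= 2 * 0.8913 * 0.7736 / (0.8913 + 0.7736)
= 1.379 / 1.6649
= 0.8283
As percentage: 82.8%

82.8


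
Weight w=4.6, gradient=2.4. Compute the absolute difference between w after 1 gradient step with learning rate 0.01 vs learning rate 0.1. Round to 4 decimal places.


With lr=0.01: w_new = 4.6 - 0.01 * 2.4 = 4.576
With lr=0.1: w_new = 4.6 - 0.1 * 2.4 = 4.36
Absolute difference = |4.576 - 4.36|
= 0.2160

0.2160


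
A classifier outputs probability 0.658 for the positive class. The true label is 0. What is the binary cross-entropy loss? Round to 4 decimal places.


For y=0: Loss = -log(1-p)
= -log(1 - 0.658)
= -log(0.342)
= -(-1.0729)
= 1.0729

1.0729


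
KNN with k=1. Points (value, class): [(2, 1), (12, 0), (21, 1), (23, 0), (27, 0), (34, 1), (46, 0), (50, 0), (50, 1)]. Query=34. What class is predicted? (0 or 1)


Distances from query 34:
Point 34 (class 1): distance = 0
K=1 nearest neighbors: classes = [1]
Votes for class 1: 1 / 1
Majority vote => class 1

1


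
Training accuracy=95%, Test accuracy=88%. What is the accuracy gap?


Gap = train_accuracy - test_accuracy
= 95 - 88
= 7%
This moderate gap may indicate mild overfitting.

7


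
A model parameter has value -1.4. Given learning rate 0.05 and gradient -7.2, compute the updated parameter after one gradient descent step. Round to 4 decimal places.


w_new = w_old - lr * gradient
= -1.4 - 0.05 * -7.2
= -1.4 - (-0.36)
= -1.0400

-1.0400


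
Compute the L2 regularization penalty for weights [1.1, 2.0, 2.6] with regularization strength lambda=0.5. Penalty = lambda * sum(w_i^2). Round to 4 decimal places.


Squaring each weight:
1.1^2 = 1.21
2.0^2 = 4.0
2.6^2 = 6.76
Sum of squares = 11.97
Penalty = 0.5 * 11.97 = 5.9850

5.9850


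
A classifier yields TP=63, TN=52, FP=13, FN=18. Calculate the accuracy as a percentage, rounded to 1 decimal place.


Accuracy = (TP + TN) / (TP + TN + FP + FN) * 100
= (63 + 52) / (63 + 52 + 13 + 18)
= 115 / 146
= 0.7877
= 78.8%

78.8


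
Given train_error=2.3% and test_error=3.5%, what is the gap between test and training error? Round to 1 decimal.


Generalization gap = test_error - train_error
= 3.5 - 2.3
= 1.2%
A small gap suggests good generalization.

1.2


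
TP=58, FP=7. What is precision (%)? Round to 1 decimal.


Precision = TP / (TP + FP) * 100
= 58 / (58 + 7)
= 58 / 65
= 0.8923
= 89.2%

89.2


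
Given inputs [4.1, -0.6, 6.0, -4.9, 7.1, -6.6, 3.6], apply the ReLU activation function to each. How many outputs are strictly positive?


ReLU(x) = max(0, x) for each element:
ReLU(4.1) = 4.1
ReLU(-0.6) = 0
ReLU(6.0) = 6.0
ReLU(-4.9) = 0
ReLU(7.1) = 7.1
ReLU(-6.6) = 0
ReLU(3.6) = 3.6
Active neurons (>0): 4

4


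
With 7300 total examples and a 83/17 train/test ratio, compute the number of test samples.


Train samples = 7300 * 83% = 6059
Test samples = 7300 - 6059
= 1241

1241


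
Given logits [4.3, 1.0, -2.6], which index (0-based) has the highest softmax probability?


Softmax is a monotonic transformation, so it preserves the argmax.
We need to find the index of the maximum logit.
Index 0: 4.3
Index 1: 1.0
Index 2: -2.6
Maximum logit = 4.3 at index 0

0


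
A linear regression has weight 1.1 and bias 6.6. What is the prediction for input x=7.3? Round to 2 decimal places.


y = 1.1 * 7.3 + (6.6)
= 8.03 + (6.6)
= 14.63

14.63


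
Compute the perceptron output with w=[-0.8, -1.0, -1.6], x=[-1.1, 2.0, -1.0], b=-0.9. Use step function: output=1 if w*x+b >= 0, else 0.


z = w . x + b
= -0.8*-1.1 + -1.0*2.0 + -1.6*-1.0 + -0.9
= 0.88 + -2.0 + 1.6 + -0.9
= 0.48 + -0.9
= -0.42
Since z = -0.42 < 0, output = 0

0


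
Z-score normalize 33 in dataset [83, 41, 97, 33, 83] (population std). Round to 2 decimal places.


Mean = (83 + 41 + 97 + 33 + 83) / 5 = 67.4
Variance = sum((x_i - mean)^2) / n = 648.64
Std = sqrt(648.64) = 25.4684
Z = (x - mean) / std
= (33 - 67.4) / 25.4684
= -34.4 / 25.4684
= -1.35

-1.35


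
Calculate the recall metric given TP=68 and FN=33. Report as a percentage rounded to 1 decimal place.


Recall = TP / (TP + FN) * 100
= 68 / (68 + 33)
= 68 / 101
= 0.6733
= 67.3%

67.3


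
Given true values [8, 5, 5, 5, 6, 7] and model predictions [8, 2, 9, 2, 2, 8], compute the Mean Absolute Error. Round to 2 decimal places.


Absolute errors: [0, 3, 4, 3, 4, 1]
Sum of absolute errors = 15
MAE = 15 / 6 = 2.50

2.50


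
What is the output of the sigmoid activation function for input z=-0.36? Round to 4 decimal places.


sigmoid(z) = 1 / (1 + exp(-z))
exp(-(-0.36)) = exp(0.36) = 1.4333
1 + 1.4333 = 2.4333
1 / 2.4333 = 0.4110

0.4110
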